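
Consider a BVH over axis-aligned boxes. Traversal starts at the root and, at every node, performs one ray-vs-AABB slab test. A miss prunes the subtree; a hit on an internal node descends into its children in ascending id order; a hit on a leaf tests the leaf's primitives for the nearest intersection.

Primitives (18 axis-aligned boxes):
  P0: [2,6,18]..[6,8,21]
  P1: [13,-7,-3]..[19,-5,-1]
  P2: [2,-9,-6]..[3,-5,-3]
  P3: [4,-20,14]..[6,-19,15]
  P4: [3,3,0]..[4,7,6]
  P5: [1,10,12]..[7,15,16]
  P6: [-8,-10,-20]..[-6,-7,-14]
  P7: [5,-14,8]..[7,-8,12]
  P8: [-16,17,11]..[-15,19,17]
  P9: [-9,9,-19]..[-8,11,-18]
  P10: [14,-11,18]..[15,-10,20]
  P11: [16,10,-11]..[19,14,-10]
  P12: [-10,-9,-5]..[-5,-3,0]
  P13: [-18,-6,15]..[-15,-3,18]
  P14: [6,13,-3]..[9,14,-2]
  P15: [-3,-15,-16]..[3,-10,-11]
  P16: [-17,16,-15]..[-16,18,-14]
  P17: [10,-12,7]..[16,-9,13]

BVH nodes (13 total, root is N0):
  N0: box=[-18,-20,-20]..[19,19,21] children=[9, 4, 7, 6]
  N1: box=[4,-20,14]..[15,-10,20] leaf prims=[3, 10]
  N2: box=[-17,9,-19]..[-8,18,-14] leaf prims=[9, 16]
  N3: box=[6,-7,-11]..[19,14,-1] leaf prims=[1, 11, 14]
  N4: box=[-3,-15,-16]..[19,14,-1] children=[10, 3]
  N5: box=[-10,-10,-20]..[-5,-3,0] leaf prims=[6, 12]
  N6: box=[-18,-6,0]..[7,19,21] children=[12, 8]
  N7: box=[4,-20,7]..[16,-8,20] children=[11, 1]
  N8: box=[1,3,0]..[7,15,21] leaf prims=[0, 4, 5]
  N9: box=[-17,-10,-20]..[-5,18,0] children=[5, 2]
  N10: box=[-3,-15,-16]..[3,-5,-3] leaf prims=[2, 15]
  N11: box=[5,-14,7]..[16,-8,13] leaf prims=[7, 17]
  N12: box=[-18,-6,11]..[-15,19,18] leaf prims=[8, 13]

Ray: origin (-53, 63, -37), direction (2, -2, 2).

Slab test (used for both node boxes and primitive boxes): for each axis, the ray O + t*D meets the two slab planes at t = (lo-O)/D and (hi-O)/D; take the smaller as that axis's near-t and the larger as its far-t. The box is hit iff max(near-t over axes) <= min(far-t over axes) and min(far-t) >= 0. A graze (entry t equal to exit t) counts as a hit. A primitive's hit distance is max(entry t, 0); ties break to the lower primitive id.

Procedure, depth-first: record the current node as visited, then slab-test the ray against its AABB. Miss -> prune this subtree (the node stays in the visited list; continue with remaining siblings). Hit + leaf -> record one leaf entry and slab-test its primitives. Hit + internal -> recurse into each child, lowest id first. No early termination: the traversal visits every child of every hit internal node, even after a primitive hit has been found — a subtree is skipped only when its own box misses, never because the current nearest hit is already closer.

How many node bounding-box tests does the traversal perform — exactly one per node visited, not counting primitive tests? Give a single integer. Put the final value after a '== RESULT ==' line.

Trace the traversal:
N0 x:[35/2,36] y:[22,83/2] z:[17/2,29] -> hit [22,29], descend [4, 6, 7, 9]
  N4 x:[25,36] y:[49/2,39] z:[21/2,18] -> miss, prune
  N6 x:[35/2,30] y:[22,69/2] z:[37/2,29] -> hit [22,29], descend [8, 12]
    N8 x:[27,30] y:[24,30] z:[37/2,29] -> hit [27,29] leaf, test {P0@t=55/2, P4(miss), P5(miss)}
    N12 x:[35/2,19] y:[22,69/2] z:[24,55/2] -> miss, prune
  N7 x:[57/2,69/2] y:[71/2,83/2] z:[22,57/2] -> miss, prune
  N9 x:[18,24] y:[45/2,73/2] z:[17/2,37/2] -> miss, prune

7 AABB tests over nodes [0, 4, 6, 8, 12, 7, 9]; 1 leaf entered; closest P0.

== RESULT ==
7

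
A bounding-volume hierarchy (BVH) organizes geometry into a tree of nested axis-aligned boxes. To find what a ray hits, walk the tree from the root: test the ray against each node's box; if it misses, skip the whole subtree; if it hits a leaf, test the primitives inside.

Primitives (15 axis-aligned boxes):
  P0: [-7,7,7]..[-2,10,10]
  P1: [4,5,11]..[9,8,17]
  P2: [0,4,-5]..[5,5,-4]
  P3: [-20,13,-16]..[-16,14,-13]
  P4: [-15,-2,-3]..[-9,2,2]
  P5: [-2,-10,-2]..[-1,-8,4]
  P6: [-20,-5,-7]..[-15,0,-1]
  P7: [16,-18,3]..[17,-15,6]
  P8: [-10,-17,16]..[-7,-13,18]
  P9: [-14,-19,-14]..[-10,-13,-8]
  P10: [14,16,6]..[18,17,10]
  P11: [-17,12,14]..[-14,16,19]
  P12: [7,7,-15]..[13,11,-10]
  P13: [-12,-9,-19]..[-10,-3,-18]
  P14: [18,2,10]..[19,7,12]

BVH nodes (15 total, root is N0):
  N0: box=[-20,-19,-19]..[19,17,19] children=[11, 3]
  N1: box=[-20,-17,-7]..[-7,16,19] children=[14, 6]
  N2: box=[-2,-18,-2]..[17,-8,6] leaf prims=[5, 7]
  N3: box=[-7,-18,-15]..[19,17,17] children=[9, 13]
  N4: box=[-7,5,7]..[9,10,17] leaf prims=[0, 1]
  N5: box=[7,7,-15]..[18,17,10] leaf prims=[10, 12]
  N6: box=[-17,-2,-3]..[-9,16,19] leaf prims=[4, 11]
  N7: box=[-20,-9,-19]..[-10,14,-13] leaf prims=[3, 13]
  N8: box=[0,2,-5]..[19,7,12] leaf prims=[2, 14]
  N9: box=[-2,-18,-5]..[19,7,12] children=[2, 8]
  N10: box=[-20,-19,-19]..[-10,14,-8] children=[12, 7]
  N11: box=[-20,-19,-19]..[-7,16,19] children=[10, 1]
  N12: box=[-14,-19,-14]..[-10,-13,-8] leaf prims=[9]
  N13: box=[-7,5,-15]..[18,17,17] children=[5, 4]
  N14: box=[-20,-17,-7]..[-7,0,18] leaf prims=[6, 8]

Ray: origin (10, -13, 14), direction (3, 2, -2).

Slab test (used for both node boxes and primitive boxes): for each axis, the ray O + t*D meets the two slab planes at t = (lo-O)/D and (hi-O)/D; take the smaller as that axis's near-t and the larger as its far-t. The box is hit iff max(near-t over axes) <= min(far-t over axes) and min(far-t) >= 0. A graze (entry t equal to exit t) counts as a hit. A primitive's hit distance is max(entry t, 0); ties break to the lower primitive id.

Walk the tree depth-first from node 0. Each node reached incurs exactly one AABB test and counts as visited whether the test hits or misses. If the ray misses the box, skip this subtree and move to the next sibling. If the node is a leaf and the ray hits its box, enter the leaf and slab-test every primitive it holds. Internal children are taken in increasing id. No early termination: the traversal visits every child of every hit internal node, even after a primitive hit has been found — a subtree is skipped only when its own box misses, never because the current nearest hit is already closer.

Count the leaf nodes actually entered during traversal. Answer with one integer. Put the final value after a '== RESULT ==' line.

Traverse from the root:
N0 x:[-10,3] y:[-3,15] z:[-5/2,33/2] -> hit [-5/2,3], descend [3, 11]
  N3 x:[-17/3,3] y:[-5/2,15] z:[-3/2,29/2] -> hit [-3/2,3], descend [9, 13]
    N9 x:[-4,3] y:[-5/2,10] z:[1,19/2] -> hit [1,3], descend [2, 8]
      N2 x:[-4,7/3] y:[-5/2,5/2] z:[4,8] -> miss, prune
      N8 x:[-10/3,3] y:[15/2,10] z:[1,19/2] -> miss, prune
    N13 x:[-17/3,8/3] y:[9,15] z:[-3/2,29/2] -> miss, prune
  N11 x:[-10,-17/3] y:[-3,29/2] z:[-5/2,33/2] -> miss, prune

order=[0, 3, 9, 2, 8, 13, 11]  |boxes|=7  |leaves|=0  hit=miss

== RESULT ==
0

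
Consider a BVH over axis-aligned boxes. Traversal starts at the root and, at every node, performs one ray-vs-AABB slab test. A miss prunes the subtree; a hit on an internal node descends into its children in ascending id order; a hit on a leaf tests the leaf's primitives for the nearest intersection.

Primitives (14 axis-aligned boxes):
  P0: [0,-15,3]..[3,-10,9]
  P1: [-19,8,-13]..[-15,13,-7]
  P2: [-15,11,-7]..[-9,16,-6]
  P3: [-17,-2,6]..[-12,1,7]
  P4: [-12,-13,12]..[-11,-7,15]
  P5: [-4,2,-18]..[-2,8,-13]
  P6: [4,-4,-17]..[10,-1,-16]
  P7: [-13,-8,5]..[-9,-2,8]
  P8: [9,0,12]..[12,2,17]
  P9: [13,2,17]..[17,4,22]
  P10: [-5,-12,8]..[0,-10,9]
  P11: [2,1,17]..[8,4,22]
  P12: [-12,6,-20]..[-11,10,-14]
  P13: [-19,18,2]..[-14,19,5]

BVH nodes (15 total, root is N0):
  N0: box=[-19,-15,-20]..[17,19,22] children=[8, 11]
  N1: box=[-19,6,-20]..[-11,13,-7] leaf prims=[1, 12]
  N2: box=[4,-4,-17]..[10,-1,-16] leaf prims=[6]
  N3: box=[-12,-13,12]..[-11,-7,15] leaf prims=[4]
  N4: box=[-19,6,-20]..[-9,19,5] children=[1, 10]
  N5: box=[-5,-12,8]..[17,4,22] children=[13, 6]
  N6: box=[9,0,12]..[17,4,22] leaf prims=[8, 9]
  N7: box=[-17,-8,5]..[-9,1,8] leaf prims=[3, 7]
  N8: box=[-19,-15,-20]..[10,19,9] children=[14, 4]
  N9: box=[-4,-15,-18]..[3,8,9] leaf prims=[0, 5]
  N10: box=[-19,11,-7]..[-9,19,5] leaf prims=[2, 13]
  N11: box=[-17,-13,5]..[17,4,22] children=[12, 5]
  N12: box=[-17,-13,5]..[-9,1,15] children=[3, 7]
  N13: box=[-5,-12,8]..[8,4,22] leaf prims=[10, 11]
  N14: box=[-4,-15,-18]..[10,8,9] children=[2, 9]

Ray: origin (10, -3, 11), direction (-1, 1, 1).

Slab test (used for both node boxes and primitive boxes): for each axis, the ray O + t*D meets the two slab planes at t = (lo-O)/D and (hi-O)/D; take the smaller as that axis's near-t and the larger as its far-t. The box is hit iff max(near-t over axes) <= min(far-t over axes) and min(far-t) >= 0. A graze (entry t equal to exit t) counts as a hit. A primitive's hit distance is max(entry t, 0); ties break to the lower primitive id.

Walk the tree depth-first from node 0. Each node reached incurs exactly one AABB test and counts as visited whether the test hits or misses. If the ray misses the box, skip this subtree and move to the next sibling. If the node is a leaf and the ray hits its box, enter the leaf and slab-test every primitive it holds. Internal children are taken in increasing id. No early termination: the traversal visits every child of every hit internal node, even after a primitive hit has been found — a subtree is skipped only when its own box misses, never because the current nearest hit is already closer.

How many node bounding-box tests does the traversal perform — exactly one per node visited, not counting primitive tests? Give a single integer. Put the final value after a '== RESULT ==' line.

Walk:
N0 x:[-7,29] y:[-12,22] z:[-31,11] -> hit [-7,11], descend [8, 11]
  N8 x:[0,29] y:[-12,22] z:[-31,-2] -> miss, prune
  N11 x:[-7,27] y:[-10,7] z:[-6,11] -> hit [-6,7], descend [5, 12]
    N5 x:[-7,15] y:[-9,7] z:[-3,11] -> hit [-3,7], descend [6, 13]
      N6 x:[-7,1] y:[3,7] z:[1,11] -> miss, prune
      N13 x:[2,15] y:[-9,7] z:[-3,11] -> hit [2,7] leaf, test {P10(miss), P11@t=6}
    N12 x:[19,27] y:[-10,4] z:[-6,4] -> miss, prune

7 AABB tests over nodes [0, 8, 11, 5, 6, 13, 12]; 1 leaf entered; closest P11.

== RESULT ==
7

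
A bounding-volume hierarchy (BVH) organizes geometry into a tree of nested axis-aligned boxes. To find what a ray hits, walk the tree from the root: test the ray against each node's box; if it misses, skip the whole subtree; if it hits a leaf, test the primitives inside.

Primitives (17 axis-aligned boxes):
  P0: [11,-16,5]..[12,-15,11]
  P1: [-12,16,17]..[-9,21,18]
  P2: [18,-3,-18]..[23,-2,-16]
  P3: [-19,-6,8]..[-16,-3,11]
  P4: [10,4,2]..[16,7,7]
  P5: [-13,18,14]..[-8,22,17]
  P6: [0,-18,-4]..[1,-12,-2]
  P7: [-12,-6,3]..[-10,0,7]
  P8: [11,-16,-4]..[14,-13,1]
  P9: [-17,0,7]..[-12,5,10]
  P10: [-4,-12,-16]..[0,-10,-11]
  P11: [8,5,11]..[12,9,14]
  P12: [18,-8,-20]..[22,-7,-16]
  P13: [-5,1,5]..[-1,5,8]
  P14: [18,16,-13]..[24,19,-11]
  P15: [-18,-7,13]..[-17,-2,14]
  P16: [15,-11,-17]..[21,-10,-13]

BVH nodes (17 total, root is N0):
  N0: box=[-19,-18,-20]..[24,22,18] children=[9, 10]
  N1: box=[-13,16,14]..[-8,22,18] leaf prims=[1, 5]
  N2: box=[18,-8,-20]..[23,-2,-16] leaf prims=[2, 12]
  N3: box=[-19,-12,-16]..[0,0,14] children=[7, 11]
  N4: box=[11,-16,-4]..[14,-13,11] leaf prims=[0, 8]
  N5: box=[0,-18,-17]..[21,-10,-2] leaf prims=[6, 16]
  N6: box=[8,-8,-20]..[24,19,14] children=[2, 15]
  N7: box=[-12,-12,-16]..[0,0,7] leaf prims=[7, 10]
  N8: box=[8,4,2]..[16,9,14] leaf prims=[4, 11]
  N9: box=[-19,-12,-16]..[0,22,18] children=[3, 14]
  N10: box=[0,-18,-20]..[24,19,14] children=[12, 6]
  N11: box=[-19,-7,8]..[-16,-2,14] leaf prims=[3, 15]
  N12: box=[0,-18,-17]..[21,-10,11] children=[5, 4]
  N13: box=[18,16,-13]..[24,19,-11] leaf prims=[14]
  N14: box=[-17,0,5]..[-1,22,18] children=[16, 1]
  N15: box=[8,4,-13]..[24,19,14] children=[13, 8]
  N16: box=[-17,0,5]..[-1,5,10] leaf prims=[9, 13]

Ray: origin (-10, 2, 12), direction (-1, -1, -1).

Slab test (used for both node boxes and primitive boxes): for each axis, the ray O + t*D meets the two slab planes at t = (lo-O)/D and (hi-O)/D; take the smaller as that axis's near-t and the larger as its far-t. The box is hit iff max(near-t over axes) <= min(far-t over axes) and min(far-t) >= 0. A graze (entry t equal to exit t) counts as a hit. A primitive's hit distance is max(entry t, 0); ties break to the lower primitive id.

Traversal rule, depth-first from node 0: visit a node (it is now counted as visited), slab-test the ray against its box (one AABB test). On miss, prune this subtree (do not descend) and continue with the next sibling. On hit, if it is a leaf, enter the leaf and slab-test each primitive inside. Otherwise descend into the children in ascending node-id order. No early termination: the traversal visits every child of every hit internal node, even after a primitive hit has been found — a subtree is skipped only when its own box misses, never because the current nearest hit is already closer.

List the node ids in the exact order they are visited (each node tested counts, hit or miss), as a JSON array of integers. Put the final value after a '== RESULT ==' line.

Walk:
N0 x:[-34,9] y:[-20,20] z:[-6,32] -> hit [-6,9], descend [9, 10]
  N9 x:[-10,9] y:[-20,14] z:[-6,28] -> hit [-6,9], descend [3, 14]
    N3 x:[-10,9] y:[2,14] z:[-2,28] -> hit [2,9], descend [7, 11]
      N7 x:[-10,2] y:[2,14] z:[5,28] -> miss, prune
      N11 x:[6,9] y:[4,9] z:[-2,4] -> miss, prune
    N14 x:[-9,7] y:[-20,2] z:[-6,7] -> hit [-6,2], descend [1, 16]
      N1 x:[-2,3] y:[-20,-14] z:[-6,-2] -> miss, prune
      N16 x:[-9,7] y:[-3,2] z:[2,7] -> hit [2,2] leaf, test {P9@t=2, P13(miss)}
  N10 x:[-34,-10] y:[-17,20] z:[-2,32] -> miss, prune

order=[0, 9, 3, 7, 11, 14, 1, 16, 10]  |boxes|=9  |leaves|=1  hit=P9

== RESULT ==
[0, 9, 3, 7, 11, 14, 1, 16, 10]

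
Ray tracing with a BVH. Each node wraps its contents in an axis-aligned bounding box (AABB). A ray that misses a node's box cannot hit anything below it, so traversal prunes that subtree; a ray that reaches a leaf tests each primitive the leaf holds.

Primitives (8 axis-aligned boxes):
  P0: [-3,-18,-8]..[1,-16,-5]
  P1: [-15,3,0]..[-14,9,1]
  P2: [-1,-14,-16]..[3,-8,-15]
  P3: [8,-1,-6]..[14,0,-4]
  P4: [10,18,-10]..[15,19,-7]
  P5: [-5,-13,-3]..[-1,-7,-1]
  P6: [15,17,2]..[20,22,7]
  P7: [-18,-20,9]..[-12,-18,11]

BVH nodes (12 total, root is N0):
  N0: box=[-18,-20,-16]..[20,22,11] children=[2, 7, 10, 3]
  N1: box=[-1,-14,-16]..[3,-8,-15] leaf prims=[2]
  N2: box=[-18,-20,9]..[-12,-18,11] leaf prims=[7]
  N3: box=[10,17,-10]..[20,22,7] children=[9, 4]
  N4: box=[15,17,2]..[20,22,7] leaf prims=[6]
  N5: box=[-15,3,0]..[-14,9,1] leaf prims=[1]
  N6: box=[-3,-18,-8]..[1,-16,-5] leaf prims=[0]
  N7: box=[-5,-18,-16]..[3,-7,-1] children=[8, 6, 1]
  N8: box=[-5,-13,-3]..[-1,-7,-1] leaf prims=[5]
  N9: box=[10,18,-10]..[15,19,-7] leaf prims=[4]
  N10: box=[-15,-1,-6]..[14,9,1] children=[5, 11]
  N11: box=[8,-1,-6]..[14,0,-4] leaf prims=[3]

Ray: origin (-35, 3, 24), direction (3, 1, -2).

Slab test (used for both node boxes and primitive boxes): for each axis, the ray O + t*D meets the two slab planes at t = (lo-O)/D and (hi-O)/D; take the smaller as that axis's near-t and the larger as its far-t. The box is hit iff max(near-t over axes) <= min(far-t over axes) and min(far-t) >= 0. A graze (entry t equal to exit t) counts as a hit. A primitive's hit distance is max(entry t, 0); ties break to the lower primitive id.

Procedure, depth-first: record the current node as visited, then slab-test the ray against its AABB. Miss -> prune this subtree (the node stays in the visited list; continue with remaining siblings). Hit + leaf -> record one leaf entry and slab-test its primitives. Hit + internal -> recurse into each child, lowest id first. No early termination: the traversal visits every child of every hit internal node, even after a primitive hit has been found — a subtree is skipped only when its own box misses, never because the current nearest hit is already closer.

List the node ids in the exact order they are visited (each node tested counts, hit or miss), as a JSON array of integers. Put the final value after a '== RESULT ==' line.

Traverse from the root:
N0 x:[17/3,55/3] y:[-23,19] z:[13/2,20] -> hit [13/2,55/3], descend [2, 3, 7, 10]
  N2 x:[17/3,23/3] y:[-23,-21] z:[13/2,15/2] -> miss, prune
  N3 x:[15,55/3] y:[14,19] z:[17/2,17] -> hit [15,17], descend [4, 9]
    N4 x:[50/3,55/3] y:[14,19] z:[17/2,11] -> miss, prune
    N9 x:[15,50/3] y:[15,16] z:[31/2,17] -> hit [31/2,16] leaf, test {P4@t=31/2}
  N7 x:[10,38/3] y:[-21,-10] z:[25/2,20] -> miss, prune
  N10 x:[20/3,49/3] y:[-4,6] z:[23/2,15] -> miss, prune

order=[0, 2, 3, 4, 9, 7, 10]  |boxes|=7  |leaves|=1  hit=P4

== RESULT ==
[0, 2, 3, 4, 9, 7, 10]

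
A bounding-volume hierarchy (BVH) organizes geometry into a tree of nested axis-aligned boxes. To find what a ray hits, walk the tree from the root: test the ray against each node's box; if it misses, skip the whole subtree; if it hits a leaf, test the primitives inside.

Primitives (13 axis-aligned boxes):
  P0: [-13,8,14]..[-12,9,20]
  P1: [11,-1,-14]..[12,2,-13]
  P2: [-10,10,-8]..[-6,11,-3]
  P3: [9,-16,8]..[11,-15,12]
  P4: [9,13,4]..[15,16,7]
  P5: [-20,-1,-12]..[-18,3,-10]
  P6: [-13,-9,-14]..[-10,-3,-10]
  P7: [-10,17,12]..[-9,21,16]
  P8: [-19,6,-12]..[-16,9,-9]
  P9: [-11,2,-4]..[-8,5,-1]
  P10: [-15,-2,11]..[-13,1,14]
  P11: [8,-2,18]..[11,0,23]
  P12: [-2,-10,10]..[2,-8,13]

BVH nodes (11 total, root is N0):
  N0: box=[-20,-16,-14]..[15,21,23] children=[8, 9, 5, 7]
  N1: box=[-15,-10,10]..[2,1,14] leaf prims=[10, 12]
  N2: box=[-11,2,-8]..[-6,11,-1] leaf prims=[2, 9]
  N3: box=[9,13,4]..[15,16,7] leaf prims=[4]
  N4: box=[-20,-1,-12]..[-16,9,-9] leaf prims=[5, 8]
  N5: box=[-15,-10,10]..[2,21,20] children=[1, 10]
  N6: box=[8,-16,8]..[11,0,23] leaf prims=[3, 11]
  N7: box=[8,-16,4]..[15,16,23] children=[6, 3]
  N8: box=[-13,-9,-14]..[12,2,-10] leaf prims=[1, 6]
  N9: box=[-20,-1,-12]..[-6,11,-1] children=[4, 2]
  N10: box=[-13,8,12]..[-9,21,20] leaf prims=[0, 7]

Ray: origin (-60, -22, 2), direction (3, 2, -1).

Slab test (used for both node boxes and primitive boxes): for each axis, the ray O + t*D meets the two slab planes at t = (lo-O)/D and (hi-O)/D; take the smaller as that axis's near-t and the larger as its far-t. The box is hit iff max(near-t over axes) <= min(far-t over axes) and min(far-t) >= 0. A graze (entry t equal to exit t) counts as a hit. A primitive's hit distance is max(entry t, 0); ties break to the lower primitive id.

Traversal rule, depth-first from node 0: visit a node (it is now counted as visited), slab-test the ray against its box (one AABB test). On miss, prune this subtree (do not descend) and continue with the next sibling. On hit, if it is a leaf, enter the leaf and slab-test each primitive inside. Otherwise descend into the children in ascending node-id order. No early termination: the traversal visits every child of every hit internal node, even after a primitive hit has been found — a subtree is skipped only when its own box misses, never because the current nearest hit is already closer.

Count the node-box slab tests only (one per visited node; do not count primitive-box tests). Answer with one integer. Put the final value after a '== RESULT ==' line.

Traverse from the root:
N0 x:[40/3,25] y:[3,43/2] z:[-21,16] -> hit [40/3,16], descend [5, 7, 8, 9]
  N5 x:[15,62/3] y:[6,43/2] z:[-18,-8] -> miss, prune
  N7 x:[68/3,25] y:[3,19] z:[-21,-2] -> miss, prune
  N8 x:[47/3,24] y:[13/2,12] z:[12,16] -> miss, prune
  N9 x:[40/3,18] y:[21/2,33/2] z:[3,14] -> hit [40/3,14], descend [2, 4]
    N2 x:[49/3,18] y:[12,33/2] z:[3,10] -> miss, prune
    N4 x:[40/3,44/3] y:[21/2,31/2] z:[11,14] -> hit [40/3,14] leaf, test {P5(miss), P8@t=14}

7 AABB tests over nodes [0, 5, 7, 8, 9, 2, 4]; 1 leaf entered; closest P8.

== RESULT ==
7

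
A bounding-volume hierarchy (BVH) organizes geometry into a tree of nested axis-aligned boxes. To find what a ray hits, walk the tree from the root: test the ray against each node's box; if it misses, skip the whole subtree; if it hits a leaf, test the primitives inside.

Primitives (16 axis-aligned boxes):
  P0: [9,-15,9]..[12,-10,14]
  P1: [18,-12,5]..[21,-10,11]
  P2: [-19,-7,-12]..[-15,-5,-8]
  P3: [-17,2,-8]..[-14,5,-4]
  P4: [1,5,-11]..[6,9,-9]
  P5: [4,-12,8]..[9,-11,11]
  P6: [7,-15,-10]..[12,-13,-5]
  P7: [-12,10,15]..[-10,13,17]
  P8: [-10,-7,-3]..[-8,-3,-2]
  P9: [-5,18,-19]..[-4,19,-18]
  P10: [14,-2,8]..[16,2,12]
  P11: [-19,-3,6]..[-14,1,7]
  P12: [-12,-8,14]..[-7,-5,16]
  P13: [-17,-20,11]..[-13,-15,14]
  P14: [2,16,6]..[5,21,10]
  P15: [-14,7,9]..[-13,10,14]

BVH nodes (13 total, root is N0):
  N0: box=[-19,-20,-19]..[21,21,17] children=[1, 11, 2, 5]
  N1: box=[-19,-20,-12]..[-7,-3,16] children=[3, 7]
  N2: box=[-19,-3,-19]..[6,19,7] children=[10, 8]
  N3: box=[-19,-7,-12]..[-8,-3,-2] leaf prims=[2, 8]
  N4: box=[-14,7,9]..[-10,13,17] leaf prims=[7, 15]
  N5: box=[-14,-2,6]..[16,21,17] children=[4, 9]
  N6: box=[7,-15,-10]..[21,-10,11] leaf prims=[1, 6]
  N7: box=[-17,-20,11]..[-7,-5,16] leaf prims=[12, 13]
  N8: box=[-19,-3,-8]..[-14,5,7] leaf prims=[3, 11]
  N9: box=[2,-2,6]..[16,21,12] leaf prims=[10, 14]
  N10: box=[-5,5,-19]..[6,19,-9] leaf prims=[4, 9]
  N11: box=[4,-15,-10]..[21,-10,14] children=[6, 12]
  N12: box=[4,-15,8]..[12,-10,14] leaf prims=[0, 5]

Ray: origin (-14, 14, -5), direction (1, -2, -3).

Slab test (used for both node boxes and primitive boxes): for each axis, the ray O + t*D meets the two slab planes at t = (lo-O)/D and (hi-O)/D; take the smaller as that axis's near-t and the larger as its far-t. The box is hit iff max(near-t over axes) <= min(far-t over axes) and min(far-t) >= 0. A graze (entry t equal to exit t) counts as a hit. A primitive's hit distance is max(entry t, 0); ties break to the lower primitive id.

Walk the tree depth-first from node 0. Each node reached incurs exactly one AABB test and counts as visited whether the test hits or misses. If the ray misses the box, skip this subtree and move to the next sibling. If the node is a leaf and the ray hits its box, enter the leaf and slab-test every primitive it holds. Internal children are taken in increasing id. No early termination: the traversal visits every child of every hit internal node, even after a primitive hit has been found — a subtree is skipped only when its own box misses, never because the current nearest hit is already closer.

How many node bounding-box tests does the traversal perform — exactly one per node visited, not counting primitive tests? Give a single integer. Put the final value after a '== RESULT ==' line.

Trace the traversal:
N0 x:[-5,35] y:[-7/2,17] z:[-22/3,14/3] -> hit [-7/2,14/3], descend [1, 2, 5, 11]
  N1 x:[-5,7] y:[17/2,17] z:[-7,7/3] -> miss, prune
  N2 x:[-5,20] y:[-5/2,17/2] z:[-4,14/3] -> hit [-5/2,14/3], descend [8, 10]
    N8 x:[-5,0] y:[9/2,17/2] z:[-4,1] -> miss, prune
    N10 x:[9,20] y:[-5/2,9/2] z:[4/3,14/3] -> miss, prune
  N5 x:[0,30] y:[-7/2,8] z:[-22/3,-11/3] -> miss, prune
  N11 x:[18,35] y:[12,29/2] z:[-19/3,5/3] -> miss, prune

Visited [0, 1, 2, 8, 10, 5, 11]. Tests: 7 box, 0 leaf. Nearest: miss.

== RESULT ==
7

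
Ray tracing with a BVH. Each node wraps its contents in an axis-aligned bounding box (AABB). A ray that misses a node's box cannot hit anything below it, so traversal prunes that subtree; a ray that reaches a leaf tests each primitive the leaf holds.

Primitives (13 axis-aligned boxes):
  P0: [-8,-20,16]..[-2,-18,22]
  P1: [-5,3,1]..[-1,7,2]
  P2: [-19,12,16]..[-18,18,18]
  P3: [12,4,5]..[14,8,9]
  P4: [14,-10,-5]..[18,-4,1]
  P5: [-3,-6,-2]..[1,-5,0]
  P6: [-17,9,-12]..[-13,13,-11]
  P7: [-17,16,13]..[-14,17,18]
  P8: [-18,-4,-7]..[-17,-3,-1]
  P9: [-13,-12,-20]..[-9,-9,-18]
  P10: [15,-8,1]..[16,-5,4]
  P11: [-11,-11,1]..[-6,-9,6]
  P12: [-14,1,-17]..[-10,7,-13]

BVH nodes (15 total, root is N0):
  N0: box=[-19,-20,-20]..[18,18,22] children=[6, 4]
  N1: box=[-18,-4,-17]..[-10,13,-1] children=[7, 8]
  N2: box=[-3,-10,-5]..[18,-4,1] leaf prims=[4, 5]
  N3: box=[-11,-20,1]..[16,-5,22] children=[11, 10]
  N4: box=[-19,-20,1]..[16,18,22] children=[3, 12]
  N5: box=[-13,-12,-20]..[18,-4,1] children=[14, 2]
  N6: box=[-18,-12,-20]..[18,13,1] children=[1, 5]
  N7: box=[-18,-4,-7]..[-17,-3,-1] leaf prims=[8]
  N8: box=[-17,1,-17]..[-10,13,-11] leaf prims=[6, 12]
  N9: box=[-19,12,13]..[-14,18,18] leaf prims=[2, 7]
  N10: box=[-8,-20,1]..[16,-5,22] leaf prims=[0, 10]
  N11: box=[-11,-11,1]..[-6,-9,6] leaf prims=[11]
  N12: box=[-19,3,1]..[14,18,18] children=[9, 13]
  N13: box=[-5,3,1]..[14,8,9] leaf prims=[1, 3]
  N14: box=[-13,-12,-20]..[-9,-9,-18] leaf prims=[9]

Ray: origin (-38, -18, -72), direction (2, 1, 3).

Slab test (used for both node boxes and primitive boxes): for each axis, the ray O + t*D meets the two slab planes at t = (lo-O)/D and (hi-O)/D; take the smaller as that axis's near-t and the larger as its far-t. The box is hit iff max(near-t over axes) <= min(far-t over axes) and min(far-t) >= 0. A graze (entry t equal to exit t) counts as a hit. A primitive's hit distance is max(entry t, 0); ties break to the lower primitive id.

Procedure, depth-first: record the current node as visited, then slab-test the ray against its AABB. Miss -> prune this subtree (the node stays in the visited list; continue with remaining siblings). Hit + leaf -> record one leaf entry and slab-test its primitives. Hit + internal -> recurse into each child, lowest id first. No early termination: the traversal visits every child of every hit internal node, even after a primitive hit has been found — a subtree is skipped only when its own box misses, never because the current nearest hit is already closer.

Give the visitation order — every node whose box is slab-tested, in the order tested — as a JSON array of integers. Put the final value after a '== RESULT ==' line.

Trace the traversal:
N0 x:[19/2,28] y:[-2,36] z:[52/3,94/3] -> hit [52/3,28], descend [4, 6]
  N4 x:[19/2,27] y:[-2,36] z:[73/3,94/3] -> hit [73/3,27], descend [3, 12]
    N3 x:[27/2,27] y:[-2,13] z:[73/3,94/3] -> miss, prune
    N12 x:[19/2,26] y:[21,36] z:[73/3,30] -> hit [73/3,26], descend [9, 13]
      N9 x:[19/2,12] y:[30,36] z:[85/3,30] -> miss, prune
      N13 x:[33/2,26] y:[21,26] z:[73/3,27] -> hit [73/3,26] leaf, test {P1(miss), P3@t=77/3}
  N6 x:[10,28] y:[6,31] z:[52/3,73/3] -> hit [52/3,73/3], descend [1, 5]
    N1 x:[10,14] y:[14,31] z:[55/3,71/3] -> miss, prune
    N5 x:[25/2,28] y:[6,14] z:[52/3,73/3] -> miss, prune

9 AABB tests over nodes [0, 4, 3, 12, 9, 13, 6, 1, 5]; 1 leaf entered; closest P3.

== RESULT ==
[0, 4, 3, 12, 9, 13, 6, 1, 5]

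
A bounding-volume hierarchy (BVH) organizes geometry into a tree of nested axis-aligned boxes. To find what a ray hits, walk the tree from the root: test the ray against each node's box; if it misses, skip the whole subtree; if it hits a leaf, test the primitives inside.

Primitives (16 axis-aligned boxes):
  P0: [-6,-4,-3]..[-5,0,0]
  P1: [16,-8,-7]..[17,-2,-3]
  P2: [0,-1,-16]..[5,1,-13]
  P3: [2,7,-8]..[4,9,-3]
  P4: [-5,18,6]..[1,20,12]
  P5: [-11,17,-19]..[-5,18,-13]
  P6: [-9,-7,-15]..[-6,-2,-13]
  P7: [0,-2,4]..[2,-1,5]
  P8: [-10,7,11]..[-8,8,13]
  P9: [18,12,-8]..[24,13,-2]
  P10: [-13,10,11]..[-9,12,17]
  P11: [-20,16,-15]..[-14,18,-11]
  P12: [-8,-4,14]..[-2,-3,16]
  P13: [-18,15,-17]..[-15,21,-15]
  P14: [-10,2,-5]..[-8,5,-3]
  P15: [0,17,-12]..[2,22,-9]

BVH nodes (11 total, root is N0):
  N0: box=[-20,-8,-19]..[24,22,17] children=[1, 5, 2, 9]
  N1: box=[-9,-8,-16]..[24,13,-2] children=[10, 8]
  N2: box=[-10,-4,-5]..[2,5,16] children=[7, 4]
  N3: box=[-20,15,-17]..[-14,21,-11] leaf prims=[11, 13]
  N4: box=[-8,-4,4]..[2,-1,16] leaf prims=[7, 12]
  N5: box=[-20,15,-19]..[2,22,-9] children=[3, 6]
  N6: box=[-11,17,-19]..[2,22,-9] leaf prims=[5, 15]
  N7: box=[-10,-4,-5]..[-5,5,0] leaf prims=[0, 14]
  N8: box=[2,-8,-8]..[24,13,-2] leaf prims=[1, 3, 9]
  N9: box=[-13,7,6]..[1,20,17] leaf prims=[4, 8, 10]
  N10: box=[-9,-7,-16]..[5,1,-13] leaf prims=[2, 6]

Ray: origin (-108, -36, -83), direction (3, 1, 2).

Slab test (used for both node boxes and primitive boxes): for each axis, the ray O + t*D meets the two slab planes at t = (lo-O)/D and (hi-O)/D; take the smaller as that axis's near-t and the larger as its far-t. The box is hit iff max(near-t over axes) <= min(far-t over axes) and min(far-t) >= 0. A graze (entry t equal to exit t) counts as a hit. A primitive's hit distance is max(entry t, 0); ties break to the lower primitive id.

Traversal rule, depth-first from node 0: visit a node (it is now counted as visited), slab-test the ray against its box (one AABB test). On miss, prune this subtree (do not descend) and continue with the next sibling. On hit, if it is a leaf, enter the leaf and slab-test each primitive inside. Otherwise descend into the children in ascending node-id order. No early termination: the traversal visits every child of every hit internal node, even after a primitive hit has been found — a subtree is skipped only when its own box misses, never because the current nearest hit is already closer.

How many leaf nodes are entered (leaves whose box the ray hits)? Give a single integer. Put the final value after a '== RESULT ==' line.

Walk:
N0 x:[88/3,44] y:[28,58] z:[32,50] -> hit [32,44], descend [1, 2, 5, 9]
  N1 x:[33,44] y:[28,49] z:[67/2,81/2] -> hit [67/2,81/2], descend [8, 10]
    N8 x:[110/3,44] y:[28,49] z:[75/2,81/2] -> hit [75/2,81/2] leaf, test {P1(miss), P3(miss), P9(miss)}
    N10 x:[33,113/3] y:[29,37] z:[67/2,35] -> hit [67/2,35] leaf, test {P2(miss), P6@t=34}
  N2 x:[98/3,110/3] y:[32,41] z:[39,99/2] -> miss, prune
  N5 x:[88/3,110/3] y:[51,58] z:[32,37] -> miss, prune
  N9 x:[95/3,109/3] y:[43,56] z:[89/2,50] -> miss, prune

order=[0, 1, 8, 10, 2, 5, 9]  |boxes|=7  |leaves|=2  hit=P6

== RESULT ==
2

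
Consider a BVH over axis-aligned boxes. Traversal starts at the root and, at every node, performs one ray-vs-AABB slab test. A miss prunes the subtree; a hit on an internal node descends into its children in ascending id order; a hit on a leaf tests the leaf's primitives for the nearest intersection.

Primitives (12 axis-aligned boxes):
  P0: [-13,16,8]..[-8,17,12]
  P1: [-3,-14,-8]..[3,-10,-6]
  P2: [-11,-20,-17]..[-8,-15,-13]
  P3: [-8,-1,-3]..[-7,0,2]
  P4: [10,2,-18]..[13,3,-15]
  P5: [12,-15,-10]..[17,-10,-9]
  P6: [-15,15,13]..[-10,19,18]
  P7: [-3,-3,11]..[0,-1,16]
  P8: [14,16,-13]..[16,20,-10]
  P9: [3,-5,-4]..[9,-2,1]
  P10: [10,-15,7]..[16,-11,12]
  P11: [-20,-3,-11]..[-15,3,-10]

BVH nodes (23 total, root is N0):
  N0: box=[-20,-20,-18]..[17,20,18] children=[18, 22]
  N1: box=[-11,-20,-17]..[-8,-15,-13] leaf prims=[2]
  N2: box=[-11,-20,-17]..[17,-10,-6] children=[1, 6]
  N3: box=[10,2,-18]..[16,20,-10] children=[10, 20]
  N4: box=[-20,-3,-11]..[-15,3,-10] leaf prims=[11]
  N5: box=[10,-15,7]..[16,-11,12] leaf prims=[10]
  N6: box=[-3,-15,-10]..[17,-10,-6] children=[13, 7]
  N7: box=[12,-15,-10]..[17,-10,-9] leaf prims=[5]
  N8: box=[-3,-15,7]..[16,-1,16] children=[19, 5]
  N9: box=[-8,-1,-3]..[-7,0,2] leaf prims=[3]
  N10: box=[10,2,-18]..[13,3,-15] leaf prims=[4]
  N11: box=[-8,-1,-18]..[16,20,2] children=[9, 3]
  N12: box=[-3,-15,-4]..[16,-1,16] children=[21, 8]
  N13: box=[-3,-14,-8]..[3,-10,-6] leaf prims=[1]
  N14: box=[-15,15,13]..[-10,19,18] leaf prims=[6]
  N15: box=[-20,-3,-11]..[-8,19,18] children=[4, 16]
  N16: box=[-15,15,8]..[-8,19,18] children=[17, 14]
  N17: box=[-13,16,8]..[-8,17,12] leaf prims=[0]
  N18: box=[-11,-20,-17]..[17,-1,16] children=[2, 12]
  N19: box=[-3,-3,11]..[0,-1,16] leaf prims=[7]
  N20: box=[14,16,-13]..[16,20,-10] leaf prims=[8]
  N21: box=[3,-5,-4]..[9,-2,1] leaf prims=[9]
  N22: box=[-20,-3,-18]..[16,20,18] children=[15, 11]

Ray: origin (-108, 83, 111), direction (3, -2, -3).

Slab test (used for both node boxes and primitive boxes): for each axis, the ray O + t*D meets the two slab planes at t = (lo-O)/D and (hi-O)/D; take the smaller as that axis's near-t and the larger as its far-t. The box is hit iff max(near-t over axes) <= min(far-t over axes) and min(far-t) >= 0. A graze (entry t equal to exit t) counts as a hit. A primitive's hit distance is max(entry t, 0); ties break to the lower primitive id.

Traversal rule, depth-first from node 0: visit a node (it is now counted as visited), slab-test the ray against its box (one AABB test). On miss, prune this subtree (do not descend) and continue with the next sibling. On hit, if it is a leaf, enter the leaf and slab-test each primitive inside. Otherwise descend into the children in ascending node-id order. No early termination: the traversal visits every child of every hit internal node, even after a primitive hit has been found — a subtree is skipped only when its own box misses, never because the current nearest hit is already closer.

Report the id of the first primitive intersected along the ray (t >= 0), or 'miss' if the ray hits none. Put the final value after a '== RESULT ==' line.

Traverse from the root:
N0 x:[88/3,125/3] y:[63/2,103/2] z:[31,43] -> hit [63/2,125/3], descend [18, 22]
  N18 x:[97/3,125/3] y:[42,103/2] z:[95/3,128/3] -> miss, prune
  N22 x:[88/3,124/3] y:[63/2,43] z:[31,43] -> hit [63/2,124/3], descend [11, 15]
    N11 x:[100/3,124/3] y:[63/2,42] z:[109/3,43] -> hit [109/3,124/3], descend [3, 9]
      N3 x:[118/3,124/3] y:[63/2,81/2] z:[121/3,43] -> hit [121/3,81/2], descend [10, 20]
        N10 x:[118/3,121/3] y:[40,81/2] z:[42,43] -> miss, prune
        N20 x:[122/3,124/3] y:[63/2,67/2] z:[121/3,124/3] -> miss, prune
      N9 x:[100/3,101/3] y:[83/2,42] z:[109/3,38] -> miss, prune
    N15 x:[88/3,100/3] y:[32,43] z:[31,122/3] -> hit [32,100/3], descend [4, 16]
      N4 x:[88/3,31] y:[40,43] z:[121/3,122/3] -> miss, prune
      N16 x:[31,100/3] y:[32,34] z:[31,103/3] -> hit [32,100/3], descend [14, 17]
        N14 x:[31,98/3] y:[32,34] z:[31,98/3] -> hit [32,98/3] leaf, test {P6@t=32}
        N17 x:[95/3,100/3] y:[33,67/2] z:[33,103/3] -> hit [33,100/3] leaf, test {P0@t=33}

Visited [0, 18, 22, 11, 3, 10, 20, 9, 15, 4, 16, 14, 17]. Tests: 13 box, 2 leaf. Nearest: P6.

== RESULT ==
6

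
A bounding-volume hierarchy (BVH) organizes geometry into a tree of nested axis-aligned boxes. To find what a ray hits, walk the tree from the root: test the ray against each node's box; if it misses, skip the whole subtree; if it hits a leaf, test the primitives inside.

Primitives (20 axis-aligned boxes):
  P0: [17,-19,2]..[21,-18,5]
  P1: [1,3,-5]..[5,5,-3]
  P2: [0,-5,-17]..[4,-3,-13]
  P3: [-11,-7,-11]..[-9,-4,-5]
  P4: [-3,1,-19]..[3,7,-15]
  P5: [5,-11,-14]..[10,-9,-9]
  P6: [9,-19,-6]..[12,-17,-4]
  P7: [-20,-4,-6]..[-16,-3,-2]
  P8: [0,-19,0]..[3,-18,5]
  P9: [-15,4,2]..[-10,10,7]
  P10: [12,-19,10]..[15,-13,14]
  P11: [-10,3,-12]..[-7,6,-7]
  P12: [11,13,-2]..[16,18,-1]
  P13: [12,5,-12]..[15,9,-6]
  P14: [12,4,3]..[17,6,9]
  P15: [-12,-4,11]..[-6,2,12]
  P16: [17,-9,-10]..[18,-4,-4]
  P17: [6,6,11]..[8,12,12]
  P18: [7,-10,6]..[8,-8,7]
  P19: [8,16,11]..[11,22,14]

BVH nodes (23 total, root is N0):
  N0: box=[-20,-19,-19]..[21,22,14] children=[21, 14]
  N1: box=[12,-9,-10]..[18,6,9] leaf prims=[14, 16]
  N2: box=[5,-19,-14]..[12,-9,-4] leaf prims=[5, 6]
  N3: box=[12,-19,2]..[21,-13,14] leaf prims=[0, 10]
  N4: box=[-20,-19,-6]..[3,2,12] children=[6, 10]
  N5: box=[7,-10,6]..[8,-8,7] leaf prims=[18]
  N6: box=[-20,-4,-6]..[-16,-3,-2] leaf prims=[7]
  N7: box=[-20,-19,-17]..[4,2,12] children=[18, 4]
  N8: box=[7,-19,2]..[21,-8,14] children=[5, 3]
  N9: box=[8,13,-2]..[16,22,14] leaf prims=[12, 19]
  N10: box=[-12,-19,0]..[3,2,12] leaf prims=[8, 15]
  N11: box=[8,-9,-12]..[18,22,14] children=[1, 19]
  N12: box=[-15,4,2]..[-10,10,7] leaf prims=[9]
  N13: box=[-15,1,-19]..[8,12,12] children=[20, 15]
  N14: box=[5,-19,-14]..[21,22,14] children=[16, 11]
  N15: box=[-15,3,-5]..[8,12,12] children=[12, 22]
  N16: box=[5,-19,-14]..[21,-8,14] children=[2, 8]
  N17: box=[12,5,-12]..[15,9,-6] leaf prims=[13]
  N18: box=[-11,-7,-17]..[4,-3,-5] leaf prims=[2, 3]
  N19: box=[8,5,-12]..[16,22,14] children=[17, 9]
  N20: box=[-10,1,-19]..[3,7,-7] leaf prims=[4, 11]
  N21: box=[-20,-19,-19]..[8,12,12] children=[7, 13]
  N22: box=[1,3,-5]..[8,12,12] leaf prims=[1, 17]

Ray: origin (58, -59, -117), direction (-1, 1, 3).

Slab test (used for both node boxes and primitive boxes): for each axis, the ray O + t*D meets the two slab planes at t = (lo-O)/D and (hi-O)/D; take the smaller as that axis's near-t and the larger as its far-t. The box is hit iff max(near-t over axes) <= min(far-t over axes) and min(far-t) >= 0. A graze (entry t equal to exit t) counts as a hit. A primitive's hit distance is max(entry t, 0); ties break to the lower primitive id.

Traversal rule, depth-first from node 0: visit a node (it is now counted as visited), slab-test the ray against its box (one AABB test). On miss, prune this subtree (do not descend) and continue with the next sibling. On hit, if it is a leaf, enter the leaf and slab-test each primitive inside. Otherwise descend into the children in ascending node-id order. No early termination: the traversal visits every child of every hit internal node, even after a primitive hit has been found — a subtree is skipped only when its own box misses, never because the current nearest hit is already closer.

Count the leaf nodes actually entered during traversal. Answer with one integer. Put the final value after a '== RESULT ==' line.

Trace the traversal:
N0 x:[37,78] y:[40,81] z:[98/3,131/3] -> hit [40,131/3], descend [14, 21]
  N14 x:[37,53] y:[40,81] z:[103/3,131/3] -> hit [40,131/3], descend [11, 16]
    N11 x:[40,50] y:[50,81] z:[35,131/3] -> miss, prune
    N16 x:[37,53] y:[40,51] z:[103/3,131/3] -> hit [40,131/3], descend [2, 8]
      N2 x:[46,53] y:[40,50] z:[103/3,113/3] -> miss, prune
      N8 x:[37,51] y:[40,51] z:[119/3,131/3] -> hit [40,131/3], descend [3, 5]
        N3 x:[37,46] y:[40,46] z:[119/3,131/3] -> hit [40,131/3] leaf, test {P0@t=40, P10@t=43}
        N5 x:[50,51] y:[49,51] z:[41,124/3] -> miss, prune
  N21 x:[50,78] y:[40,71] z:[98/3,43] -> miss, prune

9 AABB tests over nodes [0, 14, 11, 16, 2, 8, 3, 5, 21]; 1 leaf entered; closest P0.

== RESULT ==
1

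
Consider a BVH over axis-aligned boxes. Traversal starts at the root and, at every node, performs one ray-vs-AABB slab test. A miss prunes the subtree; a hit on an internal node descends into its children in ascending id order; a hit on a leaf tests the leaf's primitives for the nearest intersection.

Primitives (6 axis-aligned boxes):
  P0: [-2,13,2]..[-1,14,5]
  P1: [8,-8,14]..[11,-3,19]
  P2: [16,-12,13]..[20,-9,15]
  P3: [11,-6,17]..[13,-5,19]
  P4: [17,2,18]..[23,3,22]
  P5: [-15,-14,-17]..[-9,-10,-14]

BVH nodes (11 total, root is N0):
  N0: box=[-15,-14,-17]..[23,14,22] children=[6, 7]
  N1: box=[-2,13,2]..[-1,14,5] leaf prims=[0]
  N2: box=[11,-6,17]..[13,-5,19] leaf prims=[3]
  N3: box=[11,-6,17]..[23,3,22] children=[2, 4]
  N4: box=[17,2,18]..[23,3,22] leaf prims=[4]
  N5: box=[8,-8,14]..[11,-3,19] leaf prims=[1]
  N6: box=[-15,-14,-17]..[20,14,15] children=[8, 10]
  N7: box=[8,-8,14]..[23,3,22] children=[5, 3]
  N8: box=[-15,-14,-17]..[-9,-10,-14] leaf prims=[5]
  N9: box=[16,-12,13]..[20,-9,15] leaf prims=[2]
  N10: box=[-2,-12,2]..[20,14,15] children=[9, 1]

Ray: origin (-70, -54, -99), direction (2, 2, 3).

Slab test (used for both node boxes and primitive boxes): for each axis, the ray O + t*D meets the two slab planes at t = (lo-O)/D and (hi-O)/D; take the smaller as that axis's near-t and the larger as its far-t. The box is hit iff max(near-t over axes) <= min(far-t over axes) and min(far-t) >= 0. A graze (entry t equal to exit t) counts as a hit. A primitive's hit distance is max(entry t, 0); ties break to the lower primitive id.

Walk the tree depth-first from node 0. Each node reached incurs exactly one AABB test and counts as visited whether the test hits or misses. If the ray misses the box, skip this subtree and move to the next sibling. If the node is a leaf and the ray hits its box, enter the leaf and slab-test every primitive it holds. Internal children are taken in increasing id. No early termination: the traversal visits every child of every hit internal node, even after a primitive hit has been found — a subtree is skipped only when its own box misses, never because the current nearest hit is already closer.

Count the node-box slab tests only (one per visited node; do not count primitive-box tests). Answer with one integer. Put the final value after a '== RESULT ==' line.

Walk:
N0 x:[55/2,93/2] y:[20,34] z:[82/3,121/3] -> hit [55/2,34], descend [6, 7]
  N6 x:[55/2,45] y:[20,34] z:[82/3,38] -> hit [55/2,34], descend [8, 10]
    N8 x:[55/2,61/2] y:[20,22] z:[82/3,85/3] -> miss, prune
    N10 x:[34,45] y:[21,34] z:[101/3,38] -> hit [34,34], descend [1, 9]
      N1 x:[34,69/2] y:[67/2,34] z:[101/3,104/3] -> hit [34,34] leaf, test {P0@t=34}
      N9 x:[43,45] y:[21,45/2] z:[112/3,38] -> miss, prune
  N7 x:[39,93/2] y:[23,57/2] z:[113/3,121/3] -> miss, prune

Summary -> nodes [0, 6, 8, 10, 1, 9, 7]; box-tests=7; leaf-entries=1; first=P0

== RESULT ==
7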